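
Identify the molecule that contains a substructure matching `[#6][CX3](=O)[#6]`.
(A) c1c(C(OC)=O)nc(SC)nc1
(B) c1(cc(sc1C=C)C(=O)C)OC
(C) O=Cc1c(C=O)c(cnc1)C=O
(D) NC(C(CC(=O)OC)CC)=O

B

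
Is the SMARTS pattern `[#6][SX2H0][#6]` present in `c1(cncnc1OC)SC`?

Yes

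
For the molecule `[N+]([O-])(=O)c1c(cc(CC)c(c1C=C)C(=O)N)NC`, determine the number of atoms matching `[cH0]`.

Check the 18 heavy atoms by environment: 1× c (aromatic, H1) → no; 5× c (aromatic, H0) → match; 1× C (H1) → no; 2× C (H2) → no; 1× N (charge +1, H0) → no; 1× O (charge -1, H0) → no; 2× O (H0) → no; 2× C (H3) → no; 1× C (H0) → no; 1× N (H2) → no; 1× N (H1) → no.
That gives 5 matching atoms.

5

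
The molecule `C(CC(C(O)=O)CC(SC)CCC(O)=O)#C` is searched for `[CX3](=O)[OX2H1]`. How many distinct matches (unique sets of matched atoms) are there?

2

[CX3](=O)[OX2H1] is the SMARTS for a carboxylic acid: an sp2 carbon double-bonded to O and single-bonded to an -OH oxygen.
The molecule carries 2 separate instances of a carboxylic acid group (-C(=O)OH) meeting every constraint; each maps to a distinct set of atoms, giving 2 matches.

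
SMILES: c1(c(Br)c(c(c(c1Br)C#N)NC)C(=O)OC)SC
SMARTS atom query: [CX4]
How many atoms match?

3

The query [CX4] means: C with X4: aliphatic carbon with exactly 4 total connections (bonds + H).
Check the 18 heavy atoms by environment: 6× c (aromatic, X3) → no; 1× C (X3) → no; 1× O (X1) → no; 1× O (X2) → no; 3× C (X4) → match; 1× C (X2) → no; 1× N (X1) → no; 1× N (X3) → no; 1× S (X2) → no; 2× Br (X1) → no.
That gives 3 matching atoms.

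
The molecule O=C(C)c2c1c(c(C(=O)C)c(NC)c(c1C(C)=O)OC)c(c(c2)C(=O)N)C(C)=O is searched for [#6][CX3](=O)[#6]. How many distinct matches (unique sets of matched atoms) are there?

4

[#6][CX3](=O)[#6] is the SMARTS for a ketone: a carbonyl carbon (no H) flanked by two carbons.
The molecule carries 4 separate instances of an acetyl/ketone group (-C(=O)CH3) meeting every constraint; each maps to a distinct set of atoms, giving 4 matches.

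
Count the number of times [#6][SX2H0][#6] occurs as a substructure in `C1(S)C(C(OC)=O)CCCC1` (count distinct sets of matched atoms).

0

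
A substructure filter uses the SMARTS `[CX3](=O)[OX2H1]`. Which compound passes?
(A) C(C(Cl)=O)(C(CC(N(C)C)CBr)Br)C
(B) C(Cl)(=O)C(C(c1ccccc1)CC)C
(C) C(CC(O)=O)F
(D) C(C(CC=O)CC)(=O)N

C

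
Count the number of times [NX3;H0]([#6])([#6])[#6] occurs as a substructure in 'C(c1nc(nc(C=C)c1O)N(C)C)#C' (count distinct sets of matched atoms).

1

[NX3;H0]([#6])([#6])[#6] is the SMARTS for a tertiary amine: a trivalent nitrogen with no H, bonded to three carbons.
Exactly one fragment in the molecule meets all constraints, giving 1 match.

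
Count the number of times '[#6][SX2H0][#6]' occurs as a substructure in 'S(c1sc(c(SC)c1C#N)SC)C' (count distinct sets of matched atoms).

3

[#6][SX2H0][#6] is the SMARTS for a thioether: an aliphatic sulfur bridging two carbons with no H on the sulfur.
The molecule carries 3 separate instances of a methylthio ether (-SCH3) meeting every constraint; each maps to a distinct set of atoms, giving 3 matches.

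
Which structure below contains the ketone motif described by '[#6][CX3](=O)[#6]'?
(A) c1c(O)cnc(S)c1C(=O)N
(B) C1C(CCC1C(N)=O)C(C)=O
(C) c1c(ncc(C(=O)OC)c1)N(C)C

B

[#6][CX3](=O)[#6] describes a carbonyl carbon (no H) flanked by two carbons (a ketone).
(A) has a primary amide (-C(=O)NH2) but one neighbour of the carbonyl carbon is N, not C.
(B) contains an acetyl/ketone group (-C(=O)CH3), which satisfies every atom and bond constraint.
(C) has a methyl-ester group (-C(=O)OCH3) but one neighbour of the carbonyl carbon is O, not C.
So the answer is (B).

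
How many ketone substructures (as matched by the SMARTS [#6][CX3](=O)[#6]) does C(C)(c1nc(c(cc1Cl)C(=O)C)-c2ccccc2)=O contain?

2

[#6][CX3](=O)[#6] is the SMARTS for a ketone: a carbonyl carbon (no H) flanked by two carbons.
The molecule carries 2 separate instances of an acetyl/ketone group (-C(=O)CH3) meeting every constraint; each maps to a distinct set of atoms, giving 2 matches.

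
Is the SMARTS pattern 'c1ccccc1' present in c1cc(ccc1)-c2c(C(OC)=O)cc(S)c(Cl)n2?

Yes

The pattern c1ccccc1 describes six aromatic carbons in a ring — a benzene ring.
The molecule carries a phenyl ring, whose atoms satisfy every constraint of the query, so the pattern matches.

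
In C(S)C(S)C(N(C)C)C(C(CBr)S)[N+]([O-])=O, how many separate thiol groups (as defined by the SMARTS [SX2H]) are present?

[SX2H] is the SMARTS for a thiol: an aliphatic sulfur with two connections, one being H.
The molecule carries 3 separate instances of a thiol (-SH) meeting every constraint; each maps to a distinct set of atoms, giving 3 matches.

3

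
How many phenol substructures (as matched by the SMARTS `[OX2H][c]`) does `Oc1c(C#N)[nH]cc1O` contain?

2

[OX2H][c] is the SMARTS for a phenol: a hydroxyl oxygen attached to an aromatic carbon.
The molecule carries 2 separate instances of a hydroxyl group (-OH) meeting every constraint; each maps to a distinct set of atoms, giving 2 matches.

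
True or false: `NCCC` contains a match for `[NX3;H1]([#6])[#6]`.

The pattern [NX3;H1]([#6])[#6] describes a trivalent nitrogen with one H, bonded to two carbons — a secondary amine.
The closest candidate here is a primary amino group (-NH2), but the nitrogen has H2 and only one carbon neighbour. No other fragment satisfies the full query, so there is no match.

False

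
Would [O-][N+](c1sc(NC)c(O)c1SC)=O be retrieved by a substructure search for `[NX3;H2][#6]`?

The pattern [NX3;H2][#6] describes a trivalent nitrogen with two H attached to carbon — a primary amine.
The closest candidate here is an N-methylamino group (-NHCH3), but the nitrogen bears two carbons and only one H (H1), not H2. No other fragment satisfies the full query, so there is no match.

No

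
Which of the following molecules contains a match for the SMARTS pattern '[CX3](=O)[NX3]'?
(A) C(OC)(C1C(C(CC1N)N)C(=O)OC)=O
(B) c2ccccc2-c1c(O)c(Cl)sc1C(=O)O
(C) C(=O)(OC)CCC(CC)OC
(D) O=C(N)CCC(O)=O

[CX3](=O)[NX3] describes a carbonyl carbon bonded to a trivalent nitrogen (an amide).
(A) has a methyl-ester group (-C(=O)OCH3) but the carbonyl is bonded to O, not to an NX3 nitrogen.
(B) has a carboxylic acid group (-C(=O)OH) but the carbonyl is bonded to O, not to an NX3 nitrogen.
(C) has a methyl-ester group (-C(=O)OCH3) but the carbonyl is bonded to O, not to an NX3 nitrogen.
(D) contains a primary amide (-C(=O)NH2), which satisfies every atom and bond constraint.
So the answer is (D).

D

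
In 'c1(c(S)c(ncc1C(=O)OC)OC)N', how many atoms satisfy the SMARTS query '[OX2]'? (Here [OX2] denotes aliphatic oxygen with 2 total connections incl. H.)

The query [OX2] means: aliphatic oxygen with two total connections — ether, hydroxyl, or ester single-bond O.
Check the 14 heavy atoms by environment: 1× n (aromatic, X2) → no; 5× c (aromatic, X3) → no; 1× S (X2) → no; 1× C (X3) → no; 1× O (X1) → no; 2× O (X2) → match; 2× C (X4) → no; 1× N (X3) → no.
That gives 2 matching atoms.

2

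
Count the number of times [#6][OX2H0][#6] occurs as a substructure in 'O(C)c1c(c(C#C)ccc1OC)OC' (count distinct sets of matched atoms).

3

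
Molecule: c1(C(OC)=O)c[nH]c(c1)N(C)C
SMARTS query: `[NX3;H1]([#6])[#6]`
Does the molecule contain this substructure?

The pattern [NX3;H1]([#6])[#6] describes a trivalent nitrogen with one H, bonded to two carbons — a secondary amine.
The closest candidate here is a dimethylamino group (-N(CH3)2), but the nitrogen has H0, not H1. No other fragment satisfies the full query, so there is no match.

No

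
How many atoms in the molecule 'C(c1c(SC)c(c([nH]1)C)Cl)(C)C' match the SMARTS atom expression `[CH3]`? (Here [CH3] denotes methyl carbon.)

4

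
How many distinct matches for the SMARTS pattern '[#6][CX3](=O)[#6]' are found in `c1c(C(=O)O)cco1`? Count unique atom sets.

0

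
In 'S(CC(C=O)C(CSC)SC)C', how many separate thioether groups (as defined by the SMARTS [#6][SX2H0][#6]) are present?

3

[#6][SX2H0][#6] is the SMARTS for a thioether: an aliphatic sulfur bridging two carbons with no H on the sulfur.
The molecule carries 3 separate instances of a methylthio ether (-SCH3) meeting every constraint; each maps to a distinct set of atoms, giving 3 matches.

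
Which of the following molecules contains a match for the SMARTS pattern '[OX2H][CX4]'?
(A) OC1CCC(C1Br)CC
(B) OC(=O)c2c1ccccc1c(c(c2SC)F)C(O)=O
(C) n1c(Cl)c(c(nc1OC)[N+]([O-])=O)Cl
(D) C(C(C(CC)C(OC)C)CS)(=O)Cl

A

[OX2H][CX4] describes a hydroxyl oxygen bound to an sp3 (X4) carbon (an aliphatic alcohol).
(A) contains a hydroxyl group (-OH), which satisfies every atom and bond constraint.
(B) has a carboxylic acid group (-C(=O)OH) but the -OH is on a CX3 carbonyl carbon, not a CX4 carbon.
(C) has a methoxy ether (-OCH3) but the oxygen has H0 (ether), not H1.
(D) has a methoxy ether (-OCH3) but the oxygen has H0 (ether), not H1.
So the answer is (A).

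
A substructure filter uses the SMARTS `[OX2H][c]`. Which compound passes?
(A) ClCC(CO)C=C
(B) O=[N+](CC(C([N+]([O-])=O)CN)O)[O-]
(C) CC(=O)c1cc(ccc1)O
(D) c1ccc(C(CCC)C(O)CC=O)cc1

[OX2H][c] describes a hydroxyl oxygen attached to an aromatic carbon (a phenol).
(A) has a hydroxyl group (-OH) but the -OH is on an aliphatic carbon, not an aromatic c.
(B) has a hydroxyl group (-OH) but the -OH is on an aliphatic carbon, not an aromatic c.
(C) contains a hydroxyl group (-OH), which satisfies every atom and bond constraint.
(D) has a hydroxyl group (-OH) but the -OH is on an aliphatic carbon, not an aromatic c.
So the answer is (C).

C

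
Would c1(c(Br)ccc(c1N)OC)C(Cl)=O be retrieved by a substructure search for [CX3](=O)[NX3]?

The pattern [CX3](=O)[NX3] describes a carbonyl carbon bonded to a trivalent nitrogen — an amide.
The closest candidate here is a primary amino group (-NH2), but the -NH2 is not attached to a carbonyl carbon. No other fragment satisfies the full query, so there is no match.

No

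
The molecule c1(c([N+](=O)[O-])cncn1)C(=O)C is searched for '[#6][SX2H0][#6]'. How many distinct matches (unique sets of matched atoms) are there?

0

[#6][SX2H0][#6] is the SMARTS for a thioether: an aliphatic sulfur bridging two carbons with no H on the sulfur.
No fragment in the molecule satisfies every constraint, giving 0 matches.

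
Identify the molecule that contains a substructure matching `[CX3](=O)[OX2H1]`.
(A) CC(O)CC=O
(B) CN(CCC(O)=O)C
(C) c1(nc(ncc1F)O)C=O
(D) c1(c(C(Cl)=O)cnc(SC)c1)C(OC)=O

B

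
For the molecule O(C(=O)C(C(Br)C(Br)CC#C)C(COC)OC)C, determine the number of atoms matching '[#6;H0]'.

2

Check the 18 heavy atoms by environment: 2× C (H2) → no; 5× C (H1) → no; 2× Br (H0) → no; 2× C (H0) → match; 4× O (H0) → no; 3× C (H3) → no.
That gives 2 matching atoms.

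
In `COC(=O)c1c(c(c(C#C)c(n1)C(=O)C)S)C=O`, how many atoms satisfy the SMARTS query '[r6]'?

The query [r6] means: r6 matches atoms in a six-membered ring.
Check the 18 heavy atoms by environment: 1× n (aromatic, in 6-ring) → match; 5× c (aromatic, in 6-ring) → match; 7× C (acyclic) → no; 4× O (acyclic) → no; 1× S (acyclic) → no.
Summing the matching environments: 1 + 5 = 6 matching atoms.

6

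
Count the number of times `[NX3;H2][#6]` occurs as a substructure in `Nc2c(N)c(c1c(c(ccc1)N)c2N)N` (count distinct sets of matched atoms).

5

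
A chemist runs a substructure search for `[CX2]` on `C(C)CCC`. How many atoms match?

0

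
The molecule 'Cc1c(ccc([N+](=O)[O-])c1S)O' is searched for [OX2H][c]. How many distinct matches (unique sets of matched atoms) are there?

1

[OX2H][c] is the SMARTS for a phenol: a hydroxyl oxygen attached to an aromatic carbon.
Exactly one fragment in the molecule meets all constraints, giving 1 match.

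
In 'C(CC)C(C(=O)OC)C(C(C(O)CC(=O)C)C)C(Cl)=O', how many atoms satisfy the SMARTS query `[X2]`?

Check the 20 heavy atoms by environment: 11× C (X4) → no; 3× C (X3) → no; 3× O (X1) → no; 1× Cl (X1) → no; 2× O (X2) → match.
That gives 2 matching atoms.

2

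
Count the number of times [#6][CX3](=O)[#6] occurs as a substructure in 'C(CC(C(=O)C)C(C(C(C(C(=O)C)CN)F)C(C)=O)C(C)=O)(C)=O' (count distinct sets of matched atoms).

[#6][CX3](=O)[#6] is the SMARTS for a ketone: a carbonyl carbon (no H) flanked by two carbons.
The molecule carries 5 separate instances of an acetyl/ketone group (-C(=O)CH3) meeting every constraint; each maps to a distinct set of atoms, giving 5 matches.

5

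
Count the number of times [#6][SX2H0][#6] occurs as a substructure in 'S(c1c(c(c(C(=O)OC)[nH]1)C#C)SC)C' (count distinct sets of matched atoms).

2

[#6][SX2H0][#6] is the SMARTS for a thioether: an aliphatic sulfur bridging two carbons with no H on the sulfur.
The molecule carries 2 separate instances of a methylthio ether (-SCH3) meeting every constraint; each maps to a distinct set of atoms, giving 2 matches.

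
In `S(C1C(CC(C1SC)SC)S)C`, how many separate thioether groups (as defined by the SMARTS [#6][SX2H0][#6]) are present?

3

[#6][SX2H0][#6] is the SMARTS for a thioether: an aliphatic sulfur bridging two carbons with no H on the sulfur.
The molecule carries 3 separate instances of a methylthio ether (-SCH3) meeting every constraint; each maps to a distinct set of atoms, giving 3 matches.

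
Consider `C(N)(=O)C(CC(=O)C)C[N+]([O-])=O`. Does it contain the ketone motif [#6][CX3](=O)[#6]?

The pattern [#6][CX3](=O)[#6] describes a carbonyl carbon (no H) flanked by two carbons — a ketone.
The molecule carries an acetyl/ketone group (-C(=O)CH3), whose atoms satisfy every constraint of the query, so the pattern matches.

Yes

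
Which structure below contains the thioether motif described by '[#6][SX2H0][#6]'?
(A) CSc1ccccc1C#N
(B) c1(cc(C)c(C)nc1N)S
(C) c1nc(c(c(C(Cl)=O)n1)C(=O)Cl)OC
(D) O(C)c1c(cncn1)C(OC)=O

A

[#6][SX2H0][#6] describes an aliphatic sulfur bridging two carbons with no H on the sulfur (a thioether).
(A) contains a methylthio ether (-SCH3), which satisfies every atom and bond constraint.
(B) has a thiol (-SH) but the sulfur has H1, not H0 bridging two carbons.
(C) has a methoxy ether (-OCH3) but the bridging atom is O, not S.
(D) has a methoxy ether (-OCH3) but the bridging atom is O, not S.
So the answer is (A).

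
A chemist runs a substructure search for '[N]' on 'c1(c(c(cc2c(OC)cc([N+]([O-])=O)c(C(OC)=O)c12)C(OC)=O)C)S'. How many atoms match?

Check the 25 heavy atoms by environment: 10× c (aromatic) → no; 6× O → no; 6× C → no; 1× S → no; 1× N (charge +1) → match; 1× O (charge -1) → no.
That gives 1 matching atom.

1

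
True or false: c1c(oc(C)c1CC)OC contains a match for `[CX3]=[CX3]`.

The pattern [CX3]=[CX3] describes a non-aromatic C=C double bond between two sp2 carbons — an alkene.
The closest candidate here is an ethyl group (-CH2CH3), but its C-C bond is a single bond between CX4 carbons, not CX3=CX3. No other fragment satisfies the full query, so there is no match.

False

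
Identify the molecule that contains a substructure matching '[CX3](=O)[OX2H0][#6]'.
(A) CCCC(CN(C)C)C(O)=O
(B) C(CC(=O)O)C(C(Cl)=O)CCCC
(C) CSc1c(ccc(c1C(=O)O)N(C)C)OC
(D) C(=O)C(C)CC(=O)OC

D

[CX3](=O)[OX2H0][#6] describes a carbonyl carbon bonded to an oxygen that is itself bonded to carbon (no H on that O) (an ester).
(A) has a carboxylic acid group (-C(=O)OH) but the singly-bonded O carries H (OX2H1, not H0).
(B) has a carboxylic acid group (-C(=O)OH) but the singly-bonded O carries H (OX2H1, not H0).
(C) has a methoxy ether (-OCH3) but the ether oxygen is not adjacent to a C=O carbon.
(D) contains a methyl-ester group (-C(=O)OCH3), which satisfies every atom and bond constraint.
So the answer is (D).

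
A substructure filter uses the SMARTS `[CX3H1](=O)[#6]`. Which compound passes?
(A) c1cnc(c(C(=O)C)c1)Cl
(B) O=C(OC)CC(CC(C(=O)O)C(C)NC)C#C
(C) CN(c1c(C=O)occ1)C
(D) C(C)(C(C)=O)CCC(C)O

C

[CX3H1](=O)[#6] describes an sp2 carbon with one H, double-bonded to O and single-bonded to carbon (an aldehyde).
(A) has an acetyl/ketone group (-C(=O)CH3) but the carbonyl carbon has H0 (two carbon neighbours), not H1.
(B) has a methyl-ester group (-C(=O)OCH3) but the carbonyl carbon has H0, not H1.
(C) contains an aldehyde (-CHO), which satisfies every atom and bond constraint.
(D) has an acetyl/ketone group (-C(=O)CH3) but the carbonyl carbon has H0 (two carbon neighbours), not H1.
So the answer is (C).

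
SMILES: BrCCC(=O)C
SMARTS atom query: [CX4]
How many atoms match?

3

The query [CX4] means: C with X4: aliphatic carbon with exactly 4 total connections (bonds + H).
Check the 6 heavy atoms by environment: 3× C (X4) → match; 1× Br (X1) → no; 1× C (X3) → no; 1× O (X1) → no.
That gives 3 matching atoms.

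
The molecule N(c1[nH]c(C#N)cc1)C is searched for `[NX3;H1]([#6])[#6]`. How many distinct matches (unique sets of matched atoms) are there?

1

[NX3;H1]([#6])[#6] is the SMARTS for a secondary amine: a trivalent nitrogen with one H, bonded to two carbons.
Exactly one fragment in the molecule meets all constraints, giving 1 match.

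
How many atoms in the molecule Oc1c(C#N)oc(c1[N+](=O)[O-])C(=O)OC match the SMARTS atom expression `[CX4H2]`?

The query [CX4H2] means: sp3 carbon (X4) with exactly two hydrogens.
Check the 15 heavy atoms by environment: 1× o (aromatic, H0, X2) → no; 4× c (aromatic, H0, X3) → no; 1× O (H1, X2) → no; 1× C (H0, X2) → no; 1× N (H0, X1) → no; 1× C (H0, X3) → no; 2× O (H0, X1) → no; 1× O (H0, X2) → no; 1× C (H3, X4) → no; 1× N (charge +1, H0, X3) → no; 1× O (charge -1, H0, X1) → no.
No environment satisfies the query, so 0 matching atoms.

0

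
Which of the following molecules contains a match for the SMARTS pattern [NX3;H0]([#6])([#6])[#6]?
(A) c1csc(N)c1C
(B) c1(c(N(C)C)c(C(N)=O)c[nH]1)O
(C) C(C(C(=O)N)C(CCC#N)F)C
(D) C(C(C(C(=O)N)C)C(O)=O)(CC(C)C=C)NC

B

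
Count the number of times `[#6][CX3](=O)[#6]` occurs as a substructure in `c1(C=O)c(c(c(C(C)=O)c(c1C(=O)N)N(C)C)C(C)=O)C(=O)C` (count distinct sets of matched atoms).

3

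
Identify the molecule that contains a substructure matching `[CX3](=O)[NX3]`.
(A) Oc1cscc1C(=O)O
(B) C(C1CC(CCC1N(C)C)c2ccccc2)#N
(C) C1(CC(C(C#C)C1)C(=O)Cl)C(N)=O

C

[CX3](=O)[NX3] describes a carbonyl carbon bonded to a trivalent nitrogen (an amide).
(A) has a carboxylic acid group (-C(=O)OH) but the carbonyl is bonded to O, not to an NX3 nitrogen.
(B) has a nitrile (-C#N) but the nitrile N is NX1 (triple-bonded), not NX3.
(C) contains a primary amide (-C(=O)NH2), which satisfies every atom and bond constraint.
So the answer is (C).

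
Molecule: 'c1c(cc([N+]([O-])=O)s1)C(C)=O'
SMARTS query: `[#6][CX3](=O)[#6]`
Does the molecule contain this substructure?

Yes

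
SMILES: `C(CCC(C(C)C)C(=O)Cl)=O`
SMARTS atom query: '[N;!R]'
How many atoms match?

0

Check the 11 heavy atoms by environment: 8× C (acyclic) → no; 2× O (acyclic) → no; 1× Cl (acyclic) → no.
No environment satisfies the query, so 0 matching atoms.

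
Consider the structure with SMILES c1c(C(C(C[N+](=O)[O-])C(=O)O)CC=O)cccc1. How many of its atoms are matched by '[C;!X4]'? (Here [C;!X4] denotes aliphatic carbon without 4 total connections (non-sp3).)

The query [C;!X4] means: aliphatic carbon that does not have four total connections.
Check the 18 heavy atoms by environment: 4× C (X4) → no; 2× C (X3) → match; 3× O (X1) → no; 6× c (aromatic, X3) → no; 1× N (charge +1, X3) → no; 1× O (charge -1, X1) → no; 1× O (X2) → no.
That gives 2 matching atoms.

2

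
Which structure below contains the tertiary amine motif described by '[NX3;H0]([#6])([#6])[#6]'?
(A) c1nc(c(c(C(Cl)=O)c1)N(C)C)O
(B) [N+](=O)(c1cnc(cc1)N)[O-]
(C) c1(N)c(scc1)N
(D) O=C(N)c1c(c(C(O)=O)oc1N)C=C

A

[NX3;H0]([#6])([#6])[#6] describes a trivalent nitrogen with no H, bonded to three carbons (a tertiary amine).
(A) contains a dimethylamino group (-N(CH3)2), which satisfies every atom and bond constraint.
(B) has a primary amino group (-NH2) but the nitrogen has H2, not H0 with three carbons.
(C) has a primary amino group (-NH2) but the nitrogen has H2, not H0 with three carbons.
(D) has a primary amino group (-NH2) but the nitrogen has H2, not H0 with three carbons.
So the answer is (A).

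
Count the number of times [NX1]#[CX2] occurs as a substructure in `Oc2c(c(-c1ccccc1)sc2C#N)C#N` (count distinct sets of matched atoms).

2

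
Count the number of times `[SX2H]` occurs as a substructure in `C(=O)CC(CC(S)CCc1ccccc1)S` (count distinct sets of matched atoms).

2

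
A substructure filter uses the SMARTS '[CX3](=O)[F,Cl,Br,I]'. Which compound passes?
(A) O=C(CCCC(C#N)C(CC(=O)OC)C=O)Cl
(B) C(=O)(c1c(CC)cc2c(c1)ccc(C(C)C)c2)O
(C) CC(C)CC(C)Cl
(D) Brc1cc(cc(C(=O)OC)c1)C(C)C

A

[CX3](=O)[F,Cl,Br,I] describes a carbonyl carbon bonded to a halogen (an acyl halide).
(A) contains an acyl chloride (-C(=O)Cl), which satisfies every atom and bond constraint.
(B) has a carboxylic acid group (-C(=O)OH) but the carbonyl is bonded to -OH, not to a halogen.
(C) has a chloro substituent but the Cl is not on a carbonyl carbon.
(D) has a methyl-ester group (-C(=O)OCH3) but the carbonyl is bonded to -O-C, not to a halogen.
So the answer is (A).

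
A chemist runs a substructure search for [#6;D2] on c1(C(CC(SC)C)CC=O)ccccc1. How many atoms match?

8

The query [#6;D2] means: any carbon bonded to exactly two heavy atoms.
Check the 15 heavy atoms by environment: 3× C (D2) → match; 2× C (D3) → no; 2× C (D1) → no; 1× O (D1) → no; 1× S (D2) → no; 1× c (aromatic, D3) → no; 5× c (aromatic, D2) → match.
Summing the matching environments: 3 + 5 = 8 matching atoms.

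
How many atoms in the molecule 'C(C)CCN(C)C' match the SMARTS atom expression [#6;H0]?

0

Check the 7 heavy atoms by environment: 3× C (H2) → no; 3× C (H3) → no; 1× N (H0) → no.
No environment satisfies the query, so 0 matching atoms.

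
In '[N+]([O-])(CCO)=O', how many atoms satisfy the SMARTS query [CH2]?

The query [CH2] means: aliphatic carbon with exactly two hydrogens.
Check the 6 heavy atoms by environment: 2× C (H2) → match; 1× N (charge +1, H0) → no; 1× O (charge -1, H0) → no; 1× O (H0) → no; 1× O (H1) → no.
That gives 2 matching atoms.

2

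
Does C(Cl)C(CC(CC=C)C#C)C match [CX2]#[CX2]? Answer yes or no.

The pattern [CX2]#[CX2] describes a carbon-carbon triple bond — an alkyne.
The molecule carries an ethynyl group (-C#CH), whose atoms satisfy every constraint of the query, so the pattern matches.

Yes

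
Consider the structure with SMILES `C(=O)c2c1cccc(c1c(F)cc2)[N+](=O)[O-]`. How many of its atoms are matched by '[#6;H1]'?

6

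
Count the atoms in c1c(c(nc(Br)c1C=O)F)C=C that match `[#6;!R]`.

The query [#6;!R] means: carbon not in any ring.
Check the 12 heavy atoms by environment: 1× n (aromatic, in 6-ring) → no; 5× c (aromatic, in 6-ring) → no; 3× C (acyclic) → match; 1× Br (acyclic) → no; 1× O (acyclic) → no; 1× F (acyclic) → no.
That gives 3 matching atoms.

3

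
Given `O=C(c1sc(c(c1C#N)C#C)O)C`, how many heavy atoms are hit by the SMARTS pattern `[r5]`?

5

The query [r5] means: r5 matches atoms in a five-membered ring.
Check the 13 heavy atoms by environment: 1× s (aromatic, in 5-ring) → match; 4× c (aromatic, in 5-ring) → match; 2× O (acyclic) → no; 5× C (acyclic) → no; 1× N (acyclic) → no.
Summing the matching environments: 1 + 4 = 5 matching atoms.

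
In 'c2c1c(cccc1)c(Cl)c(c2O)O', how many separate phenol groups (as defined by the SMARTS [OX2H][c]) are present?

2

[OX2H][c] is the SMARTS for a phenol: a hydroxyl oxygen attached to an aromatic carbon.
The molecule carries 2 separate instances of a hydroxyl group (-OH) meeting every constraint; each maps to a distinct set of atoms, giving 2 matches.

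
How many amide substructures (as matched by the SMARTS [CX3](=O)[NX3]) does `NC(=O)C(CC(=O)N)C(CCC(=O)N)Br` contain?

3

[CX3](=O)[NX3] is the SMARTS for an amide: a carbonyl carbon bonded to a trivalent nitrogen.
The molecule carries 3 separate instances of a primary amide (-C(=O)NH2) meeting every constraint; each maps to a distinct set of atoms, giving 3 matches.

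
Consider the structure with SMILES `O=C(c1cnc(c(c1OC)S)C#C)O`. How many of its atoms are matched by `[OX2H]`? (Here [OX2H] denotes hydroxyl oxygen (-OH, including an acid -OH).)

1

The query [OX2H] means: aliphatic oxygen with two connections, one of which is H — an -OH oxygen.
Check the 14 heavy atoms by environment: 1× n (aromatic, H0, X2) → no; 1× c (aromatic, H1, X3) → no; 4× c (aromatic, H0, X3) → no; 1× C (H0, X3) → no; 1× O (H0, X1) → no; 1× O (H1, X2) → match; 1× C (H0, X2) → no; 1× C (H1, X2) → no; 1× S (H1, X2) → no; 1× O (H0, X2) → no; 1× C (H3, X4) → no.
That gives 1 matching atom.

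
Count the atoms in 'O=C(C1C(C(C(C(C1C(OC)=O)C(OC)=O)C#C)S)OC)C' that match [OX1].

Check the 22 heavy atoms by environment: 10× C (X4) → no; 3× C (X3) → no; 3× O (X1) → match; 3× O (X2) → no; 2× C (X2) → no; 1× S (X2) → no.
That gives 3 matching atoms.

3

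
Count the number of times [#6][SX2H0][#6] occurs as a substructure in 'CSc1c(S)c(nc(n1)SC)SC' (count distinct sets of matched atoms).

3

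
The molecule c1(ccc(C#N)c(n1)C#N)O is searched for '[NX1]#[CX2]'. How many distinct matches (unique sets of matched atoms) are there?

[NX1]#[CX2] is the SMARTS for a nitrile: a nitrogen triple-bonded to a two-connected carbon.
The molecule carries 2 separate instances of a nitrile (-C#N) meeting every constraint; each maps to a distinct set of atoms, giving 2 matches.

2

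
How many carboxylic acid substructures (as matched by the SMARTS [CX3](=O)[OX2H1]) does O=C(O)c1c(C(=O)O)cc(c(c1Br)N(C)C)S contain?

[CX3](=O)[OX2H1] is the SMARTS for a carboxylic acid: an sp2 carbon double-bonded to O and single-bonded to an -OH oxygen.
The molecule carries 2 separate instances of a carboxylic acid group (-C(=O)OH) meeting every constraint; each maps to a distinct set of atoms, giving 2 matches.

2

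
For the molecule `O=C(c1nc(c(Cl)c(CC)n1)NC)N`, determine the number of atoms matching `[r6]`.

6

The query [r6] means: r6 matches atoms in a six-membered ring.
Check the 14 heavy atoms by environment: 2× n (aromatic, in 6-ring) → match; 4× c (aromatic, in 6-ring) → match; 4× C (acyclic) → no; 1× O (acyclic) → no; 2× N (acyclic) → no; 1× Cl (acyclic) → no.
Summing the matching environments: 2 + 4 = 6 matching atoms.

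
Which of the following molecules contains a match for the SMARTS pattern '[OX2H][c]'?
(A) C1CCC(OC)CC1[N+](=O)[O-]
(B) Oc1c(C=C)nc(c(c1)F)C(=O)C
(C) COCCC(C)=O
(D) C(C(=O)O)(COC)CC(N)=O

B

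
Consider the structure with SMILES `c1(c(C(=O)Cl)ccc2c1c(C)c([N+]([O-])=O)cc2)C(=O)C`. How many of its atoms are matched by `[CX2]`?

0

Check the 20 heavy atoms by environment: 10× c (aromatic, X3) → no; 1× N (charge +1, X3) → no; 1× O (charge -1, X1) → no; 3× O (X1) → no; 2× C (X3) → no; 2× C (X4) → no; 1× Cl (X1) → no.
No environment satisfies the query, so 0 matching atoms.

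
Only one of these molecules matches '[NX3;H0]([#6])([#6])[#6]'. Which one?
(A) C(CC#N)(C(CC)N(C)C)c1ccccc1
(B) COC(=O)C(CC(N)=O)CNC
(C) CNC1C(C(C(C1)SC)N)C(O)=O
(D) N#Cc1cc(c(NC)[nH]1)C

[NX3;H0]([#6])([#6])[#6] describes a trivalent nitrogen with no H, bonded to three carbons (a tertiary amine).
(A) contains a dimethylamino group (-N(CH3)2), which satisfies every atom and bond constraint.
(B) has an N-methylamino group (-NHCH3) but the nitrogen still has one H (H1), not H0.
(C) has an N-methylamino group (-NHCH3) but the nitrogen still has one H (H1), not H0.
(D) has an N-methylamino group (-NHCH3) but the nitrogen still has one H (H1), not H0.
So the answer is (A).

A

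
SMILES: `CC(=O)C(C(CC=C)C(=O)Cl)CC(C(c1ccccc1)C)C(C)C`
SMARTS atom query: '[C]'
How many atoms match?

Check the 24 heavy atoms by environment: 15× C → match; 2× O → no; 1× Cl → no; 6× c (aromatic) → no.
That gives 15 matching atoms.

15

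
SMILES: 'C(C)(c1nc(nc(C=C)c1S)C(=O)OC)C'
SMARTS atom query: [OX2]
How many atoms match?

1

The query [OX2] means: aliphatic oxygen with two total connections — ether, hydroxyl, or ester single-bond O.
Check the 16 heavy atoms by environment: 2× n (aromatic, X2) → no; 4× c (aromatic, X3) → no; 3× C (X3) → no; 1× O (X1) → no; 1× O (X2) → match; 4× C (X4) → no; 1× S (X2) → no.
That gives 1 matching atom.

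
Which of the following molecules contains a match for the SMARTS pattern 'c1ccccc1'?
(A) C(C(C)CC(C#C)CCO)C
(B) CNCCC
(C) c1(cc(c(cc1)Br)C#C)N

C

c1ccccc1 describes six aromatic carbons in a ring (a benzene ring).
(A) has a methyl group (-CH3) but no six-membered all-carbon aromatic ring is present.
(B) has a methyl group (-CH3) but no six-membered all-carbon aromatic ring is present.
(C) contains the required atom environment, so the pattern matches.
So the answer is (C).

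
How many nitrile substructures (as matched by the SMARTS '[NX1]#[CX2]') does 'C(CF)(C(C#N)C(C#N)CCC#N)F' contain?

3

[NX1]#[CX2] is the SMARTS for a nitrile: a nitrogen triple-bonded to a two-connected carbon.
The molecule carries 3 separate instances of a nitrile (-C#N) meeting every constraint; each maps to a distinct set of atoms, giving 3 matches.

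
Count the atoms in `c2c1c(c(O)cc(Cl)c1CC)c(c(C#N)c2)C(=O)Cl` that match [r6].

10

The query [r6] means: r6 matches atoms in a six-membered ring.
Check the 19 heavy atoms by environment: 10× c (aromatic, in 6-ring) → match; 4× C (acyclic) → no; 2× O (acyclic) → no; 2× Cl (acyclic) → no; 1× N (acyclic) → no.
That gives 10 matching atoms.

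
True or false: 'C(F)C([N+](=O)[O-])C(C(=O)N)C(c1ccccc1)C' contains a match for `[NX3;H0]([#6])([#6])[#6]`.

The pattern [NX3;H0]([#6])([#6])[#6] describes a trivalent nitrogen with no H, bonded to three carbons — a tertiary amine.
The closest candidate here is a primary amide (-C(=O)NH2), but the amide nitrogen has H2 and only one carbon neighbour. No other fragment satisfies the full query, so there is no match.

False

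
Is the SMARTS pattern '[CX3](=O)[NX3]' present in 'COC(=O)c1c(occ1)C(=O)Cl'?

No

The pattern [CX3](=O)[NX3] describes a carbonyl carbon bonded to a trivalent nitrogen — an amide.
The closest candidate here is a methyl-ester group (-C(=O)OCH3), but the carbonyl is bonded to O, not to an NX3 nitrogen. No other fragment satisfies the full query, so there is no match.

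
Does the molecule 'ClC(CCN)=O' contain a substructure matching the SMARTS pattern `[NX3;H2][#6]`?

Yes

The pattern [NX3;H2][#6] describes a trivalent nitrogen with two H attached to carbon — a primary amine.
The molecule carries a primary amino group (-NH2), whose atoms satisfy every constraint of the query, so the pattern matches.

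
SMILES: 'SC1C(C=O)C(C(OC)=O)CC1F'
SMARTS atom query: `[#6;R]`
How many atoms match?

5

The query [#6;R] means: carbon that is part of a ring.
Check the 13 heavy atoms by environment: 5× C (in 5-ring) → match; 3× C (acyclic) → no; 3× O (acyclic) → no; 1× F (acyclic) → no; 1× S (acyclic) → no.
That gives 5 matching atoms.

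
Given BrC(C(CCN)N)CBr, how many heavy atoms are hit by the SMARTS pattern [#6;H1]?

2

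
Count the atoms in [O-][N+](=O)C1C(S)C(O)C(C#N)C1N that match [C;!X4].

The query [C;!X4] means: aliphatic carbon that does not have four total connections.
Check the 13 heavy atoms by environment: 5× C (X4) → no; 1× N (X3) → no; 1× C (X2) → match; 1× N (X1) → no; 1× N (charge +1, X3) → no; 1× O (charge -1, X1) → no; 1× O (X1) → no; 1× S (X2) → no; 1× O (X2) → no.
That gives 1 matching atom.

1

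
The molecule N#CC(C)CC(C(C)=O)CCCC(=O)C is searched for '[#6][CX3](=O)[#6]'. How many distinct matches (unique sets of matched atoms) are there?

2

[#6][CX3](=O)[#6] is the SMARTS for a ketone: a carbonyl carbon (no H) flanked by two carbons.
The molecule carries 2 separate instances of an acetyl/ketone group (-C(=O)CH3) meeting every constraint; each maps to a distinct set of atoms, giving 2 matches.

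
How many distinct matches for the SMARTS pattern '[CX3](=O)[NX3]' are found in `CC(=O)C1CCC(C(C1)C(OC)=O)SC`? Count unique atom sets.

0

[CX3](=O)[NX3] is the SMARTS for an amide: a carbonyl carbon bonded to a trivalent nitrogen.
The molecule has a methyl-ester group (-C(=O)OCH3), but the carbonyl is bonded to O, not to an NX3 nitrogen; nothing else fits, so there are 0 matches.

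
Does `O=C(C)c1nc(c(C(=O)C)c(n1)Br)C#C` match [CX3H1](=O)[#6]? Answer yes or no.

No

The pattern [CX3H1](=O)[#6] describes an sp2 carbon with one H, double-bonded to O and single-bonded to carbon — an aldehyde.
The closest candidate here is an acetyl/ketone group (-C(=O)CH3), but the carbonyl carbon has H0 (two carbon neighbours), not H1. No other fragment satisfies the full query, so there is no match.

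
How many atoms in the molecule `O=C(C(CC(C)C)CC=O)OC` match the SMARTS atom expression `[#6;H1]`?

3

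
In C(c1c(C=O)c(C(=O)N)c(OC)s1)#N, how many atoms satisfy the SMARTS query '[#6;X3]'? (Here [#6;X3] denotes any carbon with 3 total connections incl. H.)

6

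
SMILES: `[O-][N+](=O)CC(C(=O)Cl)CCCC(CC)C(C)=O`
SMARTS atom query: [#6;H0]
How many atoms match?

The query [#6;H0] means: any carbon with no attached hydrogen.
Check the 17 heavy atoms by environment: 5× C (H2) → no; 2× C (H1) → no; 2× C (H3) → no; 1× N (charge +1, H0) → no; 1× O (charge -1, H0) → no; 3× O (H0) → no; 2× C (H0) → match; 1× Cl (H0) → no.
That gives 2 matching atoms.

2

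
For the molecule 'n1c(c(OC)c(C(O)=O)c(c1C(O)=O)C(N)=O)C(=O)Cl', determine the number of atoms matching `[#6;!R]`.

5

The query [#6;!R] means: carbon not in any ring.
Check the 20 heavy atoms by environment: 1× n (aromatic, in 6-ring) → no; 5× c (aromatic, in 6-ring) → no; 5× C (acyclic) → match; 7× O (acyclic) → no; 1× Cl (acyclic) → no; 1× N (acyclic) → no.
That gives 5 matching atoms.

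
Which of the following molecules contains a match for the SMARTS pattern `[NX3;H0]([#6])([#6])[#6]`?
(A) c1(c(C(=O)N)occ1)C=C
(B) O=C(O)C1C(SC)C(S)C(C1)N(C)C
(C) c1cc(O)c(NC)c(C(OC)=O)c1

B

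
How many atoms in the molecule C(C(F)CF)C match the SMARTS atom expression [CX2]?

The query [CX2] means: C with X2: aliphatic carbon with exactly 2 total connections.
Check the 6 heavy atoms by environment: 4× C (X4) → no; 2× F (X1) → no.
No environment satisfies the query, so 0 matching atoms.

0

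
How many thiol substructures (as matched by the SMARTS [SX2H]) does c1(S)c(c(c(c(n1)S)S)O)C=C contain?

3

[SX2H] is the SMARTS for a thiol: an aliphatic sulfur with two connections, one being H.
The molecule carries 3 separate instances of a thiol (-SH) meeting every constraint; each maps to a distinct set of atoms, giving 3 matches.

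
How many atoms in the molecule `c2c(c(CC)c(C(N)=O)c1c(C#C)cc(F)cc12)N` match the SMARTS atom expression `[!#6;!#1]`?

4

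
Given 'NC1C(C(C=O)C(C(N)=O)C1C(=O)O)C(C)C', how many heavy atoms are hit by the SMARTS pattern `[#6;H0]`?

2

The query [#6;H0] means: any carbon with no attached hydrogen.
Check the 17 heavy atoms by environment: 7× C (H1) → no; 2× C (H0) → match; 3× O (H0) → no; 1× O (H1) → no; 2× N (H2) → no; 2× C (H3) → no.
That gives 2 matching atoms.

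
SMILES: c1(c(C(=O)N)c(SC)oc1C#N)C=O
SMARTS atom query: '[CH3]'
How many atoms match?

1

The query [CH3] means: aliphatic carbon with exactly three hydrogens.
Check the 14 heavy atoms by environment: 1× o (aromatic, H0) → no; 4× c (aromatic, H0) → no; 2× C (H0) → no; 1× N (H0) → no; 1× C (H1) → no; 2× O (H0) → no; 1× N (H2) → no; 1× S (H0) → no; 1× C (H3) → match.
That gives 1 matching atom.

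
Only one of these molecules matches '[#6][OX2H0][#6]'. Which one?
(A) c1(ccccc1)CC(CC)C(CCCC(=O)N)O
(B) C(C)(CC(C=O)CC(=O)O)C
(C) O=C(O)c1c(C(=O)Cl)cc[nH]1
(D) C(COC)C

[#6][OX2H0][#6] describes an aliphatic oxygen bridging two carbons with no H on the oxygen (an ether).
(A) has a hydroxyl group (-OH) but the oxygen has H1, not H0 bridging two carbons.
(B) has a carboxylic acid group (-C(=O)OH) but the -OH oxygen has H1; the =O is OX1, not OX2.
(C) has a carboxylic acid group (-C(=O)OH) but the -OH oxygen has H1; the =O is OX1, not OX2.
(D) contains a methoxy ether (-OCH3), which satisfies every atom and bond constraint.
So the answer is (D).

D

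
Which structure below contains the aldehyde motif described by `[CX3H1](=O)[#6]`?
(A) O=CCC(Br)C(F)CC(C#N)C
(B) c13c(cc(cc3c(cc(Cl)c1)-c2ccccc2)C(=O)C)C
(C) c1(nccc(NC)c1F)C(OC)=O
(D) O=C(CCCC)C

[CX3H1](=O)[#6] describes an sp2 carbon with one H, double-bonded to O and single-bonded to carbon (an aldehyde).
(A) contains an aldehyde (-CHO), which satisfies every atom and bond constraint.
(B) has an acetyl/ketone group (-C(=O)CH3) but the carbonyl carbon has H0 (two carbon neighbours), not H1.
(C) has a methyl-ester group (-C(=O)OCH3) but the carbonyl carbon has H0, not H1.
(D) has an acetyl/ketone group (-C(=O)CH3) but the carbonyl carbon has H0 (two carbon neighbours), not H1.
So the answer is (A).

A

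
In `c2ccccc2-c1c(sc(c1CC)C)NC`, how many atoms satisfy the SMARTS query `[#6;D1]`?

Check the 16 heavy atoms by environment: 1× s (aromatic, D2) → no; 5× c (aromatic, D3) → no; 1× C (D2) → no; 3× C (D1) → match; 1× N (D2) → no; 5× c (aromatic, D2) → no.
That gives 3 matching atoms.

3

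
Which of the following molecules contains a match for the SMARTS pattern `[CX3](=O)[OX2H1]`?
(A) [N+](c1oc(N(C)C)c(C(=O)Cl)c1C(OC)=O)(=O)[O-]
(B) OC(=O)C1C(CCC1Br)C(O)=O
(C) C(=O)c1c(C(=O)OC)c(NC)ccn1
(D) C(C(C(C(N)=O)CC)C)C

B

[CX3](=O)[OX2H1] describes an sp2 carbon double-bonded to O and single-bonded to an -OH oxygen (a carboxylic acid).
(A) has an acyl chloride (-C(=O)Cl) but the carbonyl is bonded to Cl, not to an -OH oxygen.
(B) contains a carboxylic acid group (-C(=O)OH), which satisfies every atom and bond constraint.
(C) has an aldehyde (-CHO) but there is no singly-bonded oxygen on the carbonyl carbon.
(D) has a primary amide (-C(=O)NH2) but the carbonyl is bonded to N, not to an -OH oxygen.
So the answer is (B).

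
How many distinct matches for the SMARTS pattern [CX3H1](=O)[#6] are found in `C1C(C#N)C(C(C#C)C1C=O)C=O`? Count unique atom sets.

[CX3H1](=O)[#6] is the SMARTS for an aldehyde: an sp2 carbon with one H, double-bonded to O and single-bonded to carbon.
The molecule carries 2 separate instances of an aldehyde (-CHO) meeting every constraint; each maps to a distinct set of atoms, giving 2 matches.

2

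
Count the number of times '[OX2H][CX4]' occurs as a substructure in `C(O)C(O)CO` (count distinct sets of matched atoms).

3

[OX2H][CX4] is the SMARTS for an aliphatic alcohol: a hydroxyl oxygen bound to an sp3 (X4) carbon.
The molecule carries 3 separate instances of a hydroxyl group (-OH) meeting every constraint; each maps to a distinct set of atoms, giving 3 matches.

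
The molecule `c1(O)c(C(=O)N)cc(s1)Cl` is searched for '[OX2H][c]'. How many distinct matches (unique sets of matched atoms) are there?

1

[OX2H][c] is the SMARTS for a phenol: a hydroxyl oxygen attached to an aromatic carbon.
Exactly one fragment in the molecule meets all constraints, giving 1 match.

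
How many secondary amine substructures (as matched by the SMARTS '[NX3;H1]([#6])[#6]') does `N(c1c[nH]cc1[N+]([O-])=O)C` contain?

1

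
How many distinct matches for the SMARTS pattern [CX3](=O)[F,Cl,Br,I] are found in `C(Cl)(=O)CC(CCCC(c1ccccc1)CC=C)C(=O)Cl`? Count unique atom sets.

2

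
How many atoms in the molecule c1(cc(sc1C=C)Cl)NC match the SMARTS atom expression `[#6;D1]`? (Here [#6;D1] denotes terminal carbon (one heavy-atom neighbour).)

2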